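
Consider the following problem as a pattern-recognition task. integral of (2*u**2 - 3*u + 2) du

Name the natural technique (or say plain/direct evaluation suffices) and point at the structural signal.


Best approach: no special technique — scan for structure and find none: constant multiples of powers of u, integrate directly.


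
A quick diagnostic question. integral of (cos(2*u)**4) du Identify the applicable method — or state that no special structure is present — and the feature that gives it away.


Diagnosis: a trigonometric identity — even powers like cos(2*u)**4 never integrate directly; the half-angle identity lowers the degree first.


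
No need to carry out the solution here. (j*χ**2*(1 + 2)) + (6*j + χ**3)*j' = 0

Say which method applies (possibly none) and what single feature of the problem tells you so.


Verdict: the exact-equation method — because the two cross partials coincide, the form is conservative as written — recover its potential in (χ, j).


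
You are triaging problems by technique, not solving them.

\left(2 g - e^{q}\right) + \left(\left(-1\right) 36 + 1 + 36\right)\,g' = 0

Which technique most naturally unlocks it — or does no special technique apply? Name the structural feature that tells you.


Method: a linear integrating factor — the unknown enters only to the first power against a nonzero forcing term — the integrating-factor template applies directly.


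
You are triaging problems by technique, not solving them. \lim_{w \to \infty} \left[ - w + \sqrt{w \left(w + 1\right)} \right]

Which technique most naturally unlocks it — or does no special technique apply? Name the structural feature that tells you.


Diagnosis: conjugate multiplication — this difference gives up after one conjugate multiplication — the radical structure cancels against its conjugate.


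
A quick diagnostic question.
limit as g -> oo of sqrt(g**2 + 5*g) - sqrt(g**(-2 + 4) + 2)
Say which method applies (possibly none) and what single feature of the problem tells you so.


Best approach: conjugate multiplication — infinity minus infinity with a radical in play — multiply by the conjugate so the divergences of sqrt(g**2 + 5*g) and sqrt(g**(-2 + 4) + 2) annihilate.


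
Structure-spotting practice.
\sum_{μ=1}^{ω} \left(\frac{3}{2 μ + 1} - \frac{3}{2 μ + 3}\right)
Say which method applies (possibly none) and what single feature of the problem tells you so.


Best approach: telescoping — each term adds \frac{3}{2 μ + 1} and subtracts the same expression advanced one index; that subtracted piece cancels against the next term's added copy — only the boundary terms survive.


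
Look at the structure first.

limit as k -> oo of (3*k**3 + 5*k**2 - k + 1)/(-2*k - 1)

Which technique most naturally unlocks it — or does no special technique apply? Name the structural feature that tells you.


Verdict: dominant-term comparison — divide through by the highest power of k; every lower-order term dies and the dominant terms decide the limit. l'Hôpital's at-infinity variant applies to the expression viewed as a single quotient; the leading-term comparison is the direct route.


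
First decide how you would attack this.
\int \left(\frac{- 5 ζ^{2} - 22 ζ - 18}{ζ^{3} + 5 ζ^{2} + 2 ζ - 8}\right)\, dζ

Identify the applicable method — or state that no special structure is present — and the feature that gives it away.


Technique: partial fractions — break ζ^{3} + 5 ζ^{2} + 2 ζ - 8 into its roots and the integral splits into logarithm-sized bites.


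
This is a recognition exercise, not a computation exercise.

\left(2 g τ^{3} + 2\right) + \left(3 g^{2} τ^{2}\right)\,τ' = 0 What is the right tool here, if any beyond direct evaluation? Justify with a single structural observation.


Method: the exact-equation method — the cross partial derivatives of 2 g τ^{3} + 2 and 3 g^{2} τ^{2} agree, so the left side is the total differential of one potential in g and τ.


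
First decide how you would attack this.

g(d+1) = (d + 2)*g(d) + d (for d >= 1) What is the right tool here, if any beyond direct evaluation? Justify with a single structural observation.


Method: a summation factor — first-order linear but the coefficient d + 2 moves with the index — divide by the cumulative product and telescope.


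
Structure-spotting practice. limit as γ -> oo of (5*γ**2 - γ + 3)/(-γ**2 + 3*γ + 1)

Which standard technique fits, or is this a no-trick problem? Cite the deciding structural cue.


Best approach: dominant-term comparison — at large γ only the top-degree terms survive; compare the leading terms and the limit falls out. As a single quotient, the ∞/∞ shape would yield to repeated differentiation as well — the growth comparison gets there in one look.


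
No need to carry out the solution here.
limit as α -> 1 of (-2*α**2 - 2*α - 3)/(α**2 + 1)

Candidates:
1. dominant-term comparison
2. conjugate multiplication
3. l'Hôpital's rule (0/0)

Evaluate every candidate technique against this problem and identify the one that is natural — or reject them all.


Method: no special technique — the function is continuous at 1; evaluation is itself the limit, no machinery required.
- dominant-term comparison: this limit is not decided by comparing leading-term growth at infinity.
- conjugate multiplication: no difference of divergent radicals appears, so rationalizing has nothing to cancel.
- l'Hôpital's rule (0/0) — substituting the point produces a determinate value, not a 0 over 0 clash.


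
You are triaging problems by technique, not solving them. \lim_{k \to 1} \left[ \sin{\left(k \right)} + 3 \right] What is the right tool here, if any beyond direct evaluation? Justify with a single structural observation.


Diagnosis: no special technique — the function is continuous at 1; evaluation is itself the limit, no machinery required.


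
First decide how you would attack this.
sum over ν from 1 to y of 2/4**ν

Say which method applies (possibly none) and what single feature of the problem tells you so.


Verdict: the geometric series formula — consecutive terms stand in a fixed index-free ratio — the geometric sum formula closes it.


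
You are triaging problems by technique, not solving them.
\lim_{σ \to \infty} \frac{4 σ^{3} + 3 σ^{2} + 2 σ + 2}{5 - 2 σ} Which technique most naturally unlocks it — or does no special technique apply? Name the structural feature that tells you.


Best approach: dominant-term comparison — at large σ only the top-degree terms survive; compare the leading terms and the limit falls out. l'Hôpital's at-infinity variant applies to the expression viewed as a single quotient; the leading-term comparison is the direct route.


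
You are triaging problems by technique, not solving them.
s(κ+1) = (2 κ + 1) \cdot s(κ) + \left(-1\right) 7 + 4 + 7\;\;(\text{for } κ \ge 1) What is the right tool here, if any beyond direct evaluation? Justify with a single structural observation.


Technique: a summation factor — with the index-dependent coefficient 2 κ + 1, dividing by the cumulative product turns the left side into a pure difference.


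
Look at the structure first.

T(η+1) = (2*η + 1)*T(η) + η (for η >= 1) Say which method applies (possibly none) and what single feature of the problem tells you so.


Technique: a summation factor — first-order, linear, moving coefficient 2*η + 1: the discrete analogue of an integrating factor handles it.


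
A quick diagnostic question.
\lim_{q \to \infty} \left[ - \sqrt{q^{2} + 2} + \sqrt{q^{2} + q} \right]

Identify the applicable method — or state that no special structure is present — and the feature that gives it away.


Best approach: conjugate multiplication — infinity minus infinity with a radical in play — multiply by the conjugate so the divergences of \sqrt{q^{2} + q} and \sqrt{q^{2} + 2} annihilate.


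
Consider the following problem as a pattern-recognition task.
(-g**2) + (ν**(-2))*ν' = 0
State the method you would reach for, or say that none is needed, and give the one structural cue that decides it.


Technique: separation of variables — one side of the product carries the independent variable, the other the unknown — the textbook separation shape. The cross-partial test also passes here (vacuously, each side single-variable); the potential-function route would work, separation is simply more immediate.


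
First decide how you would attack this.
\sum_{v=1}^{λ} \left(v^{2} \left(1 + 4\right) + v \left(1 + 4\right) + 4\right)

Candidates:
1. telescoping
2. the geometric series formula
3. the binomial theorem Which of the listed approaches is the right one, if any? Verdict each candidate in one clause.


Technique: no special technique — nothing telescopes and nothing is geometric; polynomial terms in v sum term by term.
- telescoping — the summand is not presented as a shifted difference — a telescoping rewrite may exist, but the displayed structure does not offer one.
- the geometric series formula — dividing successive terms gives an index-dependent quantity, not a constant.
- the binomial theorem: there is no sum-raised-to-a-power identity hiding in these terms.


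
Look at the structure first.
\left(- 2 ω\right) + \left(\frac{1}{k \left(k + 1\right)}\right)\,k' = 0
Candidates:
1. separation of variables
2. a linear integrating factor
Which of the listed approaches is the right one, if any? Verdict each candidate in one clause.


Technique: separation of variables — separating collects all k-dependence with the derivative and leaves all ω-dependence opposite: variables separate. This doubles as a Bernoulli equation in the unknown as written; dividing and integrating works on it directly.
- separation of variables: yes — fits the structure here.
- a linear integrating factor — the unknown enters nonlinearly (through a power, a denominator, or a transcendental function), which the linear integrating-factor recipe cannot absorb as-is — any repair would come from a preliminary substitution, not the factor.


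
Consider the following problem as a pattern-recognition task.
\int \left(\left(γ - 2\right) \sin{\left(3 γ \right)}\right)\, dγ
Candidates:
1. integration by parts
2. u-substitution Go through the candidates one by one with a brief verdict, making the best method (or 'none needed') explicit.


Best approach: integration by parts — differentiate γ - 2, integrate \sin{\left(3 γ \right)}: each pass lowers the polynomial degree, so parts terminates.
- integration by parts — yes — fits the structure here.
- u-substitution — no subexpression of the integrand serves as a whole-integral substitution inner — individual terms may offer their own, but none carries its derivative as a factor of the full integrand; a working change of variable would have to be constructed from outside the expression.


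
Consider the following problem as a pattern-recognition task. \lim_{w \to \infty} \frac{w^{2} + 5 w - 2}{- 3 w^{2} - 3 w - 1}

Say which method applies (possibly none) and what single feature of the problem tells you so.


Technique: dominant-term comparison — as w grows, only the highest-degree terms matter — compare leading terms and read the limit off. Differentiating the expression as a single quotient would eventually settle it as well; matching dominant growth settles it immediately.


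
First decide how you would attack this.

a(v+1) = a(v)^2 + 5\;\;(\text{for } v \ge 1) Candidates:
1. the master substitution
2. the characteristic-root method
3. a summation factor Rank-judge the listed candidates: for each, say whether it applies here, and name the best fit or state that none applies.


Technique: no special technique — the unknown sequence enters the update nonlinearly, so no linear method fits the recurrence as written — direct iteration remains.
- the master substitution — there is no divide-the-index recursive argument.
- the characteristic-root method: nonlinearity rules out exponential-mode superposition from the start.
- a summation factor — no summation factor applies — the rule is not linear in the sequence values.


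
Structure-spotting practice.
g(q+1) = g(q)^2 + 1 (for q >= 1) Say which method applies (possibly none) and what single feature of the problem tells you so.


Verdict: no special technique — no ansatz, no master substitution, no summation factor survives the nonlinearity here.


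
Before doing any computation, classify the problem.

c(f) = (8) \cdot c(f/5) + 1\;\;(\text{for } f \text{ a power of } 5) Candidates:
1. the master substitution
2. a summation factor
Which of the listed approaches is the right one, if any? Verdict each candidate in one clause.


Best approach: the master substitution — the argument shrinks by the factor 5, so measure the index on a logarithmic scale and the recursion becomes a shift.
- the master substitution — a fit — the right tool for this form.
- a summation factor: a divided-index call is outside the fixed-shift first-order family a summation factor normalizes.


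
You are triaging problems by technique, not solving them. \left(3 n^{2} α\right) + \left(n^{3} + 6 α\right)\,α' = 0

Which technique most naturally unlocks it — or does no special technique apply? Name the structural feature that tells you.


Best approach: the exact-equation method — because the two cross partials coincide, the form is conservative as written — recover its potential in (n, α).


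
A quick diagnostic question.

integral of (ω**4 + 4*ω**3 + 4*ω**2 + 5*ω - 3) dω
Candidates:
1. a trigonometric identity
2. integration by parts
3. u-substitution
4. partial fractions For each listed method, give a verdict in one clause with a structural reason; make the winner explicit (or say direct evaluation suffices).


Diagnosis: no special technique — scan for structure and find none: constant multiples of powers of ω, integrate directly.
- a trigonometric identity — no sine or cosine appears, so there is nothing for a trigonometric identity to act on.
- integration by parts: parts would only shuffle a directly integrable integrand.
- u-substitution: any workable substitution here is cosmetic — the integrand is already in directly integrable form.
- partial fractions: there is no rational-function structure to decompose.


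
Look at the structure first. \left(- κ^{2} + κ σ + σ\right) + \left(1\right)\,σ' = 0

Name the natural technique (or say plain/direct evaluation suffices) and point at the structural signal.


Method: a linear integrating factor — the unknown enters only to the first power against a nonzero forcing term — the integrating-factor template applies directly.


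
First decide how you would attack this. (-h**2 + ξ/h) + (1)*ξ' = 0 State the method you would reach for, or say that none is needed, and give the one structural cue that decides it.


Verdict: a linear integrating factor — the unknown enters only to the first power against a nonzero forcing term — the integrating-factor template applies directly.


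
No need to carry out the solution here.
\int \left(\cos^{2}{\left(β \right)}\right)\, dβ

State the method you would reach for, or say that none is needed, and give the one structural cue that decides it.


Diagnosis: a trigonometric identity — the exponent on \cos^{2}{\left(β \right)} is even — the power-reduction identity is the standard preprocessing step.


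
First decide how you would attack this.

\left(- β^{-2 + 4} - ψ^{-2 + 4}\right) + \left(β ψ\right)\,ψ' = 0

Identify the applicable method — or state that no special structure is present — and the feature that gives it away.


Method: the homogeneous substitution — the slope's numerator and denominator have matching total degree, so it depends only on ψ/β and the ratio substitution collapses it. This doubles as a Bernoulli equation in the unknown as written; the homogeneous route needs no setup at all.


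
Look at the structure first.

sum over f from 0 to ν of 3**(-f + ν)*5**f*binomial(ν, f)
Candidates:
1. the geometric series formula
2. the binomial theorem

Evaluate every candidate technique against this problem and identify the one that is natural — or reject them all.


Verdict: the binomial theorem — binomial(ν, f) weighting matched powers of 5 and 3 is the expanded form of (5 + 3)^ν — fold it back up.
- the geometric series formula: the term-to-term ratio drifts with the index — the one thing the geometric formula cannot absorb.
- the binomial theorem — applies; the problem has the shape this method handles.


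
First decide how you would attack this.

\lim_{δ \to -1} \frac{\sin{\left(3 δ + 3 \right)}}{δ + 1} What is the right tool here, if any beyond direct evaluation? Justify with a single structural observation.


Best approach: l'Hôpital's rule (0/0) — substituting -1 gives 0 over 0; differentiate top and bottom once and re-evaluate. Known elementary limits would finish this too — the rule just bypasses the case analysis.


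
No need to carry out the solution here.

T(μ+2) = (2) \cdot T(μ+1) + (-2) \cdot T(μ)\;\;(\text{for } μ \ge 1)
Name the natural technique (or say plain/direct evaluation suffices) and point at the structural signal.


Diagnosis: the characteristic-root method — the recurrence is linear and homogeneous with constant coefficients, so the ansatz r^μ turns it into a polynomial equation for r.


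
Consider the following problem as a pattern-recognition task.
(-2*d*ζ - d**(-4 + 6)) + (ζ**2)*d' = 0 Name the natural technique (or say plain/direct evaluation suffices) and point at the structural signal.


Verdict: the homogeneous substitution — scaling ζ and d together leaves the slope fixed — it depends only on d/ζ, so substitute the ratio. A Bernoulli rewrite works here as the equation stands — the homogeneous substitution is the more immediate reading.


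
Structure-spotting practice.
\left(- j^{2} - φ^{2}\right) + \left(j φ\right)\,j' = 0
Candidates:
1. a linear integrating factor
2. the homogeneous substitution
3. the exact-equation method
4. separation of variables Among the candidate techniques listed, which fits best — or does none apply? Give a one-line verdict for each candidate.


Method: the homogeneous substitution — the slope's numerator and denominator have matching total degree, so it depends only on j/φ and the ratio substitution collapses it. A Bernoulli rewrite works here as the equation stands — the homogeneous substitution is the more immediate reading.
- a linear integrating factor — a nonlinear term in the unknown puts this outside the integrating-factor template.
- the homogeneous substitution: applicable, and directly so.
- the exact-equation method: the cross partial derivatives disagree, so no single potential exists.
- separation of variables — no division isolates the independent variable from the unknown.


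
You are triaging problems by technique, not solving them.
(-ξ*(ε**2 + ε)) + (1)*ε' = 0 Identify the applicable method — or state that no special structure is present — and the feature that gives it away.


Technique: separation of variables — the slope splits multiplicatively: ξ carrying all ξ-dependence times ε**2 + ε carrying all ε-dependence — separate and integrate. This doubles as a Bernoulli equation in the unknown as written; dividing and integrating works on it directly.


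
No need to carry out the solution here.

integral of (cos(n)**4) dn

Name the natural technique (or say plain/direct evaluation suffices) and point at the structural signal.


Best approach: a trigonometric identity — the even trigonometric power cos(n)**4 reduces by a double-angle identity before any integration is attempted.


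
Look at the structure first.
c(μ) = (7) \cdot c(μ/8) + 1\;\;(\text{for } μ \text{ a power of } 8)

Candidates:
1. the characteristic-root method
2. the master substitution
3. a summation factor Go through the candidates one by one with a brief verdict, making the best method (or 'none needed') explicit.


Verdict: the master substitution — treat m = log base 8 of μ as the new clock: one recursion step advances m by one while μ scales by 8.
- the characteristic-root method: a divided-index call is not the fixed-shift linear shape that characteristic roots solve.
- the master substitution: applies; the problem has the shape this method handles.
- a summation factor — a divided-index call is outside the fixed-shift first-order family a summation factor normalizes.


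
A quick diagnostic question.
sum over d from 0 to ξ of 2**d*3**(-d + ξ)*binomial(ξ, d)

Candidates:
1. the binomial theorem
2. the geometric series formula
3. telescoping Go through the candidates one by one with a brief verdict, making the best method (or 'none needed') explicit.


Diagnosis: the binomial theorem — terms weighting binomial(ξ, d) against matched powers of 2 and 3 reassemble into (2 + 3)^ξ by the binomial theorem.
- the binomial theorem: yes — fits the structure here.
- the geometric series formula — there is no constant term-to-term ratio.
- telescoping — writing out consecutive terms as given produces no pairwise cancellation.


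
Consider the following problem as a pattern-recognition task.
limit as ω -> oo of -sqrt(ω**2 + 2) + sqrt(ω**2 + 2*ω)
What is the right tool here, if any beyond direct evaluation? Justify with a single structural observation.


Verdict: conjugate multiplication — both pieces blow up but their difference is finite; the conjugate trick rationalizes sqrt(ω**2 + 2*ω) - sqrt(ω**2 + 2).


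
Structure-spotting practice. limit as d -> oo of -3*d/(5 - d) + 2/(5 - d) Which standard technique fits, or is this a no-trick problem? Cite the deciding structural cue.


Verdict: dominant-term comparison — growth-rate triage: the leading powers of d decide the limit, everything else is noise. l'Hôpital's at-infinity variant applies to the expression viewed as a single quotient; the leading-term comparison is the direct route.


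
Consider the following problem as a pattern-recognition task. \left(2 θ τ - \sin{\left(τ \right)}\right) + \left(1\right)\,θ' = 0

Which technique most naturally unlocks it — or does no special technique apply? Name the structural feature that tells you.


Verdict: a linear integrating factor — the unknown enters only to the first power against a nonzero forcing term — the integrating-factor template applies directly.


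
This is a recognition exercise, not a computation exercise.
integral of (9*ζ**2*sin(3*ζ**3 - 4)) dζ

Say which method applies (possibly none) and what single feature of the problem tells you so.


Diagnosis: u-substitution — spotting that 9*ζ**2 is a constant multiple of the derivative of 3*ζ**3 - 4 is the key observation — substitute u = 3*ζ**3 - 4 and the integral becomes one-dimensional in u.


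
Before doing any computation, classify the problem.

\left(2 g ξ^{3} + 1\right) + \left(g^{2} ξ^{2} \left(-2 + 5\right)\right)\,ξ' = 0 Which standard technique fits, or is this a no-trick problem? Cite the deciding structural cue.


Method: the exact-equation method — equality of cross partials is the green light — assemble the potential function term by term.


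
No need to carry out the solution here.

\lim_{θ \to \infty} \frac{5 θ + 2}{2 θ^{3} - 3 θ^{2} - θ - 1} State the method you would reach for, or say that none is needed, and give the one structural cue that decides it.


Diagnosis: dominant-term comparison — growth-rate triage: the leading powers of θ decide the limit, everything else is noise. Viewed as a single quotient this is an ∞/∞ form — an at-infinity application of l'Hôpital's rule would also resolve it; comparing leading growth reads the answer without differentiating.


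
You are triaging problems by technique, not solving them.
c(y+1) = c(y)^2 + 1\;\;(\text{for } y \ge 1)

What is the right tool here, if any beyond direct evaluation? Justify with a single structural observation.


Best approach: no special technique — the new term depends nonlinearly on the old ones, which disqualifies every superposition-based technique.


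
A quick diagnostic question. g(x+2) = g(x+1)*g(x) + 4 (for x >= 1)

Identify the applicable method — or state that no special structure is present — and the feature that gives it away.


Verdict: no special technique — the recurrence is nonlinear in the sequence values; study it directly, no linear machinery applies.


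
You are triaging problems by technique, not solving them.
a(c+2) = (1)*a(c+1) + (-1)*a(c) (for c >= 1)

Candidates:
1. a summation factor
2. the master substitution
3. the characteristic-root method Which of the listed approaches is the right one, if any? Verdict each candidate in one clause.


Diagnosis: the characteristic-root method — no index-dependence in the weights and nothing inhomogeneous: classic characteristic-equation setup.
- a summation factor — the recurrence reaches back more than one step, outside the first-order family a summation factor normalizes.
- the master substitution: there is no divide-the-index recursive argument.
- the characteristic-root method — applicable, and directly so.


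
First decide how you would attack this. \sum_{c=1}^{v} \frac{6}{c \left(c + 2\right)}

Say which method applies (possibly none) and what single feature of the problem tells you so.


Best approach: telescoping — \frac{6}{c \left(c + 2\right)} hides a difference of shifted reciprocals — decompose it and the middle of the sum vanishes.


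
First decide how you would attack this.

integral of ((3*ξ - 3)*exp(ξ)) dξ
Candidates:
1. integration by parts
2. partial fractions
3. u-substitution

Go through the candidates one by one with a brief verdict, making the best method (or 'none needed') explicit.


Technique: integration by parts — a polynomial 3*ξ - 3 against the kernel exp(ξ) is the signature bounded-ladder case for integration by parts.
- integration by parts — applicable, and directly so.
- partial fractions — there is no rational-function structure to decompose.
- u-substitution: no subexpression of the integrand serves as a whole-integral substitution inner — individual terms may offer their own, but none carries its derivative as a factor of the full integrand; a working change of variable would have to be constructed from outside the expression.


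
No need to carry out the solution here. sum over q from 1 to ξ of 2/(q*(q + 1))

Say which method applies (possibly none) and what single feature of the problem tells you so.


Method: telescoping — the denominator's roots in 2/(q*(q + 1)) sit an integer apart: decomposition produces a self-cancelling chain.


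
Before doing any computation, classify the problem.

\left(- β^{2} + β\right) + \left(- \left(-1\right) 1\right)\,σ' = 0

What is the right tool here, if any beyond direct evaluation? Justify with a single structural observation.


Technique: no special technique — solved for the derivative, σ never appears on the right — this is a direct integration in β, not a differential-equations problem at heart.


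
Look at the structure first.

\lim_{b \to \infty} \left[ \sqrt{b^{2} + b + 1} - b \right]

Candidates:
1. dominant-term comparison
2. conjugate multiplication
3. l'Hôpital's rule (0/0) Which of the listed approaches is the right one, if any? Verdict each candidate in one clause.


Technique: conjugate multiplication — this difference gives up after one conjugate multiplication — the radical structure cancels against its conjugate.
- dominant-term comparison — no dominant-degree comparison decides it.
- conjugate multiplication: a fit — the right tool for this form.
- l'Hôpital's rule (0/0): no quotient structure at all: the clash is ∞ minus ∞, which rationalizing converts into a tractable ratio.


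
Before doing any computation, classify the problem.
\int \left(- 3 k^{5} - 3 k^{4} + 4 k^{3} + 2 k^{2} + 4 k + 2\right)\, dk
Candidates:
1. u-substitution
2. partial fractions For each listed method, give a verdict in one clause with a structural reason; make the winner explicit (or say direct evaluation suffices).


Best approach: no special technique — a term-by-term power-rule job in k; no substitution or rearrangement earns its keep here.
- u-substitution — no substitution does more than relabel what direct integration already handles.
- partial fractions — the expression is not a ratio of polynomials that decomposes further.


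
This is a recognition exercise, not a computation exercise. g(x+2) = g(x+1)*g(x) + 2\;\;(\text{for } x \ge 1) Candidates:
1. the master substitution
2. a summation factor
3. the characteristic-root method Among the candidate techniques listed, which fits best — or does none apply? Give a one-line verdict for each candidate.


Verdict: no special technique — the unknown sequence enters the update nonlinearly, so no linear method fits the recurrence as written — direct iteration remains.
- the master substitution — the recursive argument is a shift of the index, not a fixed fraction of it.
- a summation factor: no summation factor applies — the rule is not linear in the sequence values.
- the characteristic-root method — nonlinearity rules out exponential-mode superposition from the start.


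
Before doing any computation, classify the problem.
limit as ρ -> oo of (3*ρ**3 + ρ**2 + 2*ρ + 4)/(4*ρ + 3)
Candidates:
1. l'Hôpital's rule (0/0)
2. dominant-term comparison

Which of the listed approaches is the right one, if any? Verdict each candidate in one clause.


Method: dominant-term comparison — at large ρ only the top-degree terms survive; compare the leading terms and the limit falls out.
- l'Hôpital's rule (0/0) — no 0/0 form appears: written as one quotient, top and bottom both grow without bound, and the ratio is decided by their leading terms.
- dominant-term comparison — applies; the problem has the shape this method handles.


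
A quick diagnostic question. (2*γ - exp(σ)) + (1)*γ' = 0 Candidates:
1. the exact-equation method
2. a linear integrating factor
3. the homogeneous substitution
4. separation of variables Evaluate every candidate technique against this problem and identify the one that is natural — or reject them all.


Technique: a linear integrating factor — the unknown enters only to the first power against a nonzero forcing term — the integrating-factor template applies directly.
- the exact-equation method: the cross partial derivatives disagree, so no single potential exists.
- a linear integrating factor: yes, a natural case for it.
- the homogeneous substitution — rescaling both variables together changes the slope, so no ratio substitution collapses it.
- separation of variables — the two dependences do not factor apart.


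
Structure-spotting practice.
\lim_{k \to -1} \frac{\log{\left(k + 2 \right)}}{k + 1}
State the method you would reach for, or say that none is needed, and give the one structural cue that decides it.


Method: l'Hôpital's rule (0/0) — the 0/0 form at -1 is the signature situation for l'Hôpital's rule. Expanding numerator and denominator to first order gives the same value — the rule automates exactly that.


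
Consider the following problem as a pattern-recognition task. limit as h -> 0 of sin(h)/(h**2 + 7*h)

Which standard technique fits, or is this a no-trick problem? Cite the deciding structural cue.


Technique: l'Hôpital's rule (0/0) — substituting 0 gives 0 over 0; differentiate top and bottom once and re-evaluate. The standard small-argument limits would also carry it; the rule is the systematic route.


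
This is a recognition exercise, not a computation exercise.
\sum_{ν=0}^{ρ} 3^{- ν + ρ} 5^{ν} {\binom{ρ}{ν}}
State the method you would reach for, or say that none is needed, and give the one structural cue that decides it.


Best approach: the binomial theorem — terms weighting {\binom{ρ}{ν}} against matched powers of 5 and 3 reassemble into (5 + 3)^ρ by the binomial theorem.


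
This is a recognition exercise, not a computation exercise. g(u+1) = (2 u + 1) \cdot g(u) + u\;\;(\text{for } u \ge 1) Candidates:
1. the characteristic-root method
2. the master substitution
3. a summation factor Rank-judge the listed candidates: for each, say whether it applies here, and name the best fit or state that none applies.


Best approach: a summation factor — it is first-order linear but the coefficient 2 u + 1 depends on the index, so multiply through by a summation factor to telescope it.
- the characteristic-root method — an index-dependent weight blocks the pure exponential ansatz.
- the master substitution: with no divided-index recursive call, reindexing by powers of a base buys nothing.
- a summation factor — applies; the problem has the shape this method handles.


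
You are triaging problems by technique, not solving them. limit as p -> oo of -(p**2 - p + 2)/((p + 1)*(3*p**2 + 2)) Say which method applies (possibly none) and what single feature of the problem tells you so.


Method: dominant-term comparison — as p grows, only the highest-degree terms matter — compare leading terms and read the limit off. l'Hôpital's at-infinity variant applies to the expression viewed as a single quotient; the leading-term comparison is the direct route.


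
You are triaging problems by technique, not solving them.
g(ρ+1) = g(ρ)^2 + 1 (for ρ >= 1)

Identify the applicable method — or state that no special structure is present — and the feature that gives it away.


Best approach: no special technique — the update rule curves (it is not linear in the unknown sequence), so no superposition-based closed form attaches — iterate or study it directly.


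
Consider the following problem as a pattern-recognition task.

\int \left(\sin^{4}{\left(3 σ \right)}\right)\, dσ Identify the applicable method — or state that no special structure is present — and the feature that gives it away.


Diagnosis: a trigonometric identity — \sin^{4}{\left(3 σ \right)} carries an even exponent — trade it for double-angle cosines before integrating.


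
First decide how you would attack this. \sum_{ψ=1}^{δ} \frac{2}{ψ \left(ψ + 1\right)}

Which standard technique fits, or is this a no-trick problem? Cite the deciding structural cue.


Technique: telescoping — integer-spaced poles in \frac{2}{ψ \left(ψ + 1\right)} are the telescoping signature in disguise.


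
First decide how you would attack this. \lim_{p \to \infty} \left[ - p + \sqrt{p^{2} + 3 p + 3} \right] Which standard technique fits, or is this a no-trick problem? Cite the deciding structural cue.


Technique: conjugate multiplication — this difference gives up after one conjugate multiplication — the radical structure cancels against its conjugate.


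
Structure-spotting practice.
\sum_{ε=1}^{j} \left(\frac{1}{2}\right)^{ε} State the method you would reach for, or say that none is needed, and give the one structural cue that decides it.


Method: the geometric series formula — the ratio of consecutive terms is the constant \frac{1}{2}, independent of the index — a geometric sum.


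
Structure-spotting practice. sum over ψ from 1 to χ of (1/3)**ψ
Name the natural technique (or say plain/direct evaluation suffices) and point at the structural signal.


Diagnosis: the geometric series formula — term-over-term division gives 1/3 every time — index-free ratio, geometric sum formula applies.


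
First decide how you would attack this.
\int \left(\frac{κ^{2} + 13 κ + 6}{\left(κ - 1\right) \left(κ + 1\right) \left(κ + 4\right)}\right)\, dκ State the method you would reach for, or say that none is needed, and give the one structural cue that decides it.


Method: partial fractions — the bottom factors while the top stays lower-degree — split into simple fractions and integrate piece by piece.


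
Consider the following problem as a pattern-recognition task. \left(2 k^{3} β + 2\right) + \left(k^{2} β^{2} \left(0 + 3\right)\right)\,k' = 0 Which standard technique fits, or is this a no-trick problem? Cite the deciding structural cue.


Verdict: the exact-equation method — equality of cross partials is the green light — assemble the potential function term by term.


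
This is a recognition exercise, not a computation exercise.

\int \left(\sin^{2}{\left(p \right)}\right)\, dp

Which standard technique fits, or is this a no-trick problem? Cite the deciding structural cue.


Technique: a trigonometric identity — an even power like \sin^{2}{\left(p \right)} flattens under the half-angle identity into first-degree cosines you can integrate directly.


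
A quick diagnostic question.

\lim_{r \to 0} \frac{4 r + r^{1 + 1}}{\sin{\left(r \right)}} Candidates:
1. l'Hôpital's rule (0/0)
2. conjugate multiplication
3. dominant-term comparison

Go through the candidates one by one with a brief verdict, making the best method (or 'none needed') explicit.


Diagnosis: l'Hôpital's rule (0/0) — plug in 0: top and bottom both hit zero, so differentiate each and retry. Expanding numerator and denominator to first order gives the same value — the rule automates exactly that.
- l'Hôpital's rule (0/0) — yes, a natural case for it.
- conjugate multiplication — no difference of divergent radicals appears, so rationalizing has nothing to cancel.
- dominant-term comparison: no ranking of term growth rates resolves the limit here.


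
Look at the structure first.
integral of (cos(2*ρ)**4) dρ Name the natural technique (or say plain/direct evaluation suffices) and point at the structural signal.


Method: a trigonometric identity — the even trigonometric power cos(2*ρ)**4 reduces by a double-angle identity before any integration is attempted.


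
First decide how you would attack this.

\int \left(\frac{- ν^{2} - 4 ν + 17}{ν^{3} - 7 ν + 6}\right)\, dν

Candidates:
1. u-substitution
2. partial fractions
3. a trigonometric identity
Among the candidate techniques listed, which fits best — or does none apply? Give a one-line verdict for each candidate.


Diagnosis: partial fractions — once ν^{3} - 7 ν + 6 is factored, each root contributes a simple-fraction term; integrate them one at a time.
- u-substitution: no subexpression of the integrand pairs with its own derivative as a factor — individual terms may offer their own substitutions, but any change of variable covering the whole integral would have to be constructed from outside the expression.
- partial fractions: a fit — the right tool for this form.
- a trigonometric identity — with no trigonometric functions present, identity rewriting has no target.


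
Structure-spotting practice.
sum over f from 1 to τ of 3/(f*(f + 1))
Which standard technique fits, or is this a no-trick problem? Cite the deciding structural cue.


Diagnosis: telescoping — 3/(f*(f + 1)) is a collapsed telescope: expand it into simple fractions to see the cancellation.


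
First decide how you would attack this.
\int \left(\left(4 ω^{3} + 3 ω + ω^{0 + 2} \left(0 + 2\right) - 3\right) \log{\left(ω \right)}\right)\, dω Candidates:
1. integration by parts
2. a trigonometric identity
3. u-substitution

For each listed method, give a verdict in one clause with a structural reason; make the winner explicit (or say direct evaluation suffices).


Technique: integration by parts — a polynomial next to \log{\left(ω \right)}: integrate the polynomial, differentiate the log, and the integral simplifies in one pass.
- integration by parts — yes — fits the structure here.
- a trigonometric identity — there is no trigonometric structure at all — the integrand carries no sine or cosine to rewrite.
- u-substitution: no subexpression of the integrand pairs with its own derivative as a factor — individual terms may offer their own substitutions, but any change of variable covering the whole integral would have to be constructed from outside the expression.
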